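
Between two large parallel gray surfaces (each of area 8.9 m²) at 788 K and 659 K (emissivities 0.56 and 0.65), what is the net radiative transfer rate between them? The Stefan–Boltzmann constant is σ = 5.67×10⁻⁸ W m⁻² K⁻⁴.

Q ≈ 42800 W

For two large parallel gray plates, q = σ(T₁⁴ − T₂⁴) / (1/ε₁ + 1/ε₂ − 1).
1/ε₁ + 1/ε₂ − 1 = 1/0.56 + 1/0.65 − 1 = 2.324.
T₁⁴ − T₂⁴ = 3.86×10^11 − 1.89×10^11 = 1.97×10^11 K⁴.
q = 5.67×10⁻⁸ × 1.97×10^11 / 2.324 = 4810 W/m².
Q = q·A = 4810 × 8.9 = 42800 W.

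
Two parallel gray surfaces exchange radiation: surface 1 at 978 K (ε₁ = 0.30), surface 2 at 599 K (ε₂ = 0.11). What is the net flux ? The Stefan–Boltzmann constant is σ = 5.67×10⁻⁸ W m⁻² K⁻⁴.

For two large parallel gray plates, q = σ(T₁⁴ − T₂⁴) / (1/ε₁ + 1/ε₂ − 1).
1/ε₁ + 1/ε₂ − 1 = 1/0.30 + 1/0.11 − 1 = 11.42.
T₁⁴ − T₂⁴ = 9.15×10^11 − 1.29×10^11 = 7.86×10^11 K⁴.
q = 5.67×10⁻⁸ × 7.86×10^11 / 11.42 = 3900 W/m².

q ≈ 3900 W/m²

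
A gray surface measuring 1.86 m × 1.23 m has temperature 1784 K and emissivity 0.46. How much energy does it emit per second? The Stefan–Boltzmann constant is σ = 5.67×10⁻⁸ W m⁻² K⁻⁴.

P ≈ 6.04×10^5 W

A = 1.86 × 1.23 = 2.29 m².
Stefan–Boltzmann: P = εσAT⁴ = 0.46 × 5.67×10⁻⁸ × 2.29 × (1784)⁴ = 0.46 × 5.67×10⁻⁸ × 2.29 × 1.01×10^13.
P = 6.04×10^5 W.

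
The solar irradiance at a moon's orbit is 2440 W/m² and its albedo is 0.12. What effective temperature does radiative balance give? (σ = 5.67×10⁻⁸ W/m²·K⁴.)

T ≈ 312 K

Power absorbed = (1−a)S·πR²; power emitted = 4πR²σT⁴. Equating and cancelling πR²:
T = ((1−a)S / 4σ)^(1/4) = (2150 / (4 × 5.67×10⁻⁸))^(1/4) = (9.47×10^9)^(1/4).
T = 312 K.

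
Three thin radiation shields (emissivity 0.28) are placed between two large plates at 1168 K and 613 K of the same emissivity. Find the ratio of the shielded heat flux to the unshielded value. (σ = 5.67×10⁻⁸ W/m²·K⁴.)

With N identical shields there are N+1 = 4 gaps in series, each with the same radiative resistance, so the flux falls to 1/(N+1) of its unshielded value.

ratio ≈ 0.250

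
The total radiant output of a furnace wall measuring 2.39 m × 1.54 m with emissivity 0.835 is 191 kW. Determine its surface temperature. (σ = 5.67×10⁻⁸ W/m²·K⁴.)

T ≈ 1020 K

A = 2.39 × 1.54 = 3.68 m².
From P = εσAT⁴, T = (P / εσA)^(1/4) = (1.91×10^5 / (0.835 × 5.67×10⁻⁸ × 3.68))^(1/4).
T = (1.10×10^12)^(1/4) = 1020 K.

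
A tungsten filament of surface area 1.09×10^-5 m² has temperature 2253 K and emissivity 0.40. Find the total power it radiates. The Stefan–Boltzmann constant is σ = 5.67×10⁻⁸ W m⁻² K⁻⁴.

Stefan–Boltzmann: P = εσAT⁴ = 0.40 × 5.67×10⁻⁸ × 1.09×10^-5 × (2253)⁴ = 0.40 × 5.67×10⁻⁸ × 1.09×10^-5 × 2.58×10^13.
P = 6.37 W.

P ≈ 6.37 W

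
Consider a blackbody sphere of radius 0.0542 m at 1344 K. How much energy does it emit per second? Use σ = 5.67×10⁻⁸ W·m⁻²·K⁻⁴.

A = 4πr² = 4π × (0.0542)² = 0.0369 m².
P = σAT⁴ = 5.67×10⁻⁸ × 0.0369 × (1344)⁴ = 5.67×10⁻⁸ × 0.0369 × 3.26×10^12.
P = 6830 W.

P ≈ 6830 W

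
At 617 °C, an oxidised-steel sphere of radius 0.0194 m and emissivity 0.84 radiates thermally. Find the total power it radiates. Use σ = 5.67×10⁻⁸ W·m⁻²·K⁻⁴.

A = 4πr² = 4π × (0.0194)² = 4.73×10^-3 m².
617 °C = 890 K.
Stefan–Boltzmann: P = εσAT⁴ = 0.84 × 5.67×10⁻⁸ × 4.73×10^-3 × (890)⁴ = 0.84 × 5.67×10⁻⁸ × 4.73×10^-3 × 6.27×10^11.
P = 141 W.

P ≈ 141 W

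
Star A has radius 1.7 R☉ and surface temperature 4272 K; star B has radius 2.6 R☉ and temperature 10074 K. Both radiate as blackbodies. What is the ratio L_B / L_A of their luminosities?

L_B/L_A ≈ 72.3

L = 4πR²σT⁴ ∝ R²T⁴, so L_B/L_A = (2.6/1.7)² × (10074/4272)⁴ = 2.34 × 30.9 = 72.3.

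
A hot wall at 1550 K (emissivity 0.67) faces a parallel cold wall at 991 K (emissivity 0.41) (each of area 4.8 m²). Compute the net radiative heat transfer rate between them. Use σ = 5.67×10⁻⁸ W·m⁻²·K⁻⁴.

Q ≈ 4.46×10^5 W

For two large parallel gray plates, q = σ(T₁⁴ − T₂⁴) / (1/ε₁ + 1/ε₂ − 1).
1/ε₁ + 1/ε₂ − 1 = 1/0.67 + 1/0.41 − 1 = 2.932.
T₁⁴ − T₂⁴ = 5.77×10^12 − 9.64×10^11 = 4.81×10^12 K⁴.
q = 5.67×10⁻⁸ × 4.81×10^12 / 2.932 = 93000 W/m².
Q = q·A = 93000 × 4.8 = 4.46×10^5 W.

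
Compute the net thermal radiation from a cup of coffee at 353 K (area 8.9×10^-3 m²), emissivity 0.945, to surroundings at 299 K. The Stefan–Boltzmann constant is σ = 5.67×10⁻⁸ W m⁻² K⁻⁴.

Q = εσA(T⁴ − T_s⁴). T⁴ − T_s⁴ = (353)⁴ − (299)⁴ = 1.55×10^10 − 7.99×10^9 = 7.53×10^9 K⁴.
Q = 0.945 × 5.67×10⁻⁸ × 8.90×10^-3 × 7.53×10^9 = 3.59 W.

Q ≈ 3.59 W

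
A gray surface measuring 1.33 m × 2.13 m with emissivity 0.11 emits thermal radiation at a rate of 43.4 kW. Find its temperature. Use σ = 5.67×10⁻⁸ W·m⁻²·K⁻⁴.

A = 1.33 × 2.13 = 2.83 m².
From P = εσAT⁴, T = (P / εσA)^(1/4) = (43400 / (0.11 × 5.67×10⁻⁸ × 2.83))^(1/4).
T = (2.46×10^12)^(1/4) = 1250 K.

T ≈ 1250 K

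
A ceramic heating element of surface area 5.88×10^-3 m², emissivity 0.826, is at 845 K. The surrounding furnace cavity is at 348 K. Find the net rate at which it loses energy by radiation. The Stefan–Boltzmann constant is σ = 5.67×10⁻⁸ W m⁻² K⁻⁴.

Q = εσA(T⁴ − T_s⁴). T⁴ − T_s⁴ = (845)⁴ − (348)⁴ = 5.10×10^11 − 1.47×10^10 = 4.95×10^11 K⁴.
Q = 0.826 × 5.67×10⁻⁸ × 5.88×10^-3 × 4.95×10^11 = 136 W.

Q ≈ 136 W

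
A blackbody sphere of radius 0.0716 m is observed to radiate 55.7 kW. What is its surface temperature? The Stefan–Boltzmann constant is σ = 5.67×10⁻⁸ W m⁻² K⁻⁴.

A = 4πr² = 4π × (0.0716)² = 0.0644 m².
From P = σAT⁴, T = (P / σA)^(1/4) = (55700 / (5.67×10⁻⁸ × 0.0644))^(1/4).
T = (1.52×10^13)^(1/4) = 1980 K.

T ≈ 1980 K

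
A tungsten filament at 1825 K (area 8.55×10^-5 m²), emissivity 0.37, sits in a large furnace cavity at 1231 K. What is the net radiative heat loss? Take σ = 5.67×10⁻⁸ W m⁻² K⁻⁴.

Q ≈ 15.8 W

Q = εσA(T⁴ − T_s⁴). T⁴ − T_s⁴ = (1825)⁴ − (1231)⁴ = 1.11×10^13 − 2.30×10^12 = 8.80×10^12 K⁴.
Q = 0.37 × 5.67×10⁻⁸ × 8.55×10^-5 × 8.80×10^12 = 15.8 W.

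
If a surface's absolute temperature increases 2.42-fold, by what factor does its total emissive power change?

P ∝ T⁴, so the power scales as (2.42)⁴ = 34.3.

factor ≈ 34.3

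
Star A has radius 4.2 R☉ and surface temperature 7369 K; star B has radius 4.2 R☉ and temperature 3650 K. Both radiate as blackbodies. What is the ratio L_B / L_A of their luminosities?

L_B/L_A ≈ 0.0602

L = 4πR²σT⁴ ∝ R²T⁴, so L_B/L_A = (4.2/4.2)² × (3650/7369)⁴ = 1.00 × 0.0602 = 0.0602.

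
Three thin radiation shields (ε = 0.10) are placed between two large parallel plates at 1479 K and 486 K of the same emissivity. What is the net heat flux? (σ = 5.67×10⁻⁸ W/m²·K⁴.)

Each of the 4 gaps contributes resistance (2/ε − 1) = 2/0.10 − 1 = 19.00; total = 76.00.
q = σ(T₁⁴ − T₂⁴) / 76.00 = 5.67×10⁻⁸ × 4.73×10^12 / 76.00 = 3530 W/m².

q ≈ 3530 W/m²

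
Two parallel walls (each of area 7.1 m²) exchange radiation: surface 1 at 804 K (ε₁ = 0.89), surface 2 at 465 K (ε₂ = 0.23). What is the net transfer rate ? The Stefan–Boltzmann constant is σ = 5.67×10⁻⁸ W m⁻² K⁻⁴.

Q ≈ 33400 W

For two large parallel gray plates, q = σ(T₁⁴ − T₂⁴) / (1/ε₁ + 1/ε₂ − 1).
1/ε₁ + 1/ε₂ − 1 = 1/0.89 + 1/0.23 − 1 = 4.471.
T₁⁴ − T₂⁴ = 4.18×10^11 − 4.68×10^10 = 3.71×10^11 K⁴.
q = 5.67×10⁻⁸ × 3.71×10^11 / 4.471 = 4710 W/m².
Q = q·A = 4710 × 7.1 = 33400 W.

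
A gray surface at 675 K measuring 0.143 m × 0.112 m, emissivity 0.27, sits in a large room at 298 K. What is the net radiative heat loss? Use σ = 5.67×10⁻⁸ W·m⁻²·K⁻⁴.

A = 0.143 × 0.112 = 0.0160 m².
Q = εσA(T⁴ − T_s⁴). T⁴ − T_s⁴ = (675)⁴ − (298)⁴ = 2.08×10^11 − 7.89×10^9 = 2.00×10^11 K⁴.
Q = 0.27 × 5.67×10⁻⁸ × 0.0160 × 2.00×10^11 = 49.0 W.

Q ≈ 49.0 W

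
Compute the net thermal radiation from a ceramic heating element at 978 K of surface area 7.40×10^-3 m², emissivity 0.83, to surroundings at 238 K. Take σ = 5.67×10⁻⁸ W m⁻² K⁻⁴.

Q ≈ 317 W

Q = εσA(T⁴ − T_s⁴). T⁴ − T_s⁴ = (978)⁴ − (238)⁴ = 9.15×10^11 − 3.21×10^9 = 9.12×10^11 K⁴.
Q = 0.83 × 5.67×10⁻⁸ × 7.40×10^-3 × 9.12×10^11 = 317 W.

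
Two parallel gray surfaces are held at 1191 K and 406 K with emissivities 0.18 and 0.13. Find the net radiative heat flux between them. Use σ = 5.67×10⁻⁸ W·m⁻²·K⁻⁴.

q ≈ 9190 W/m²

For two large parallel gray plates, q = σ(T₁⁴ − T₂⁴) / (1/ε₁ + 1/ε₂ − 1).
1/ε₁ + 1/ε₂ − 1 = 1/0.18 + 1/0.13 − 1 = 12.25.
T₁⁴ − T₂⁴ = 2.01×10^12 − 2.72×10^10 = 1.98×10^12 K⁴.
q = 5.67×10⁻⁸ × 1.98×10^12 / 12.25 = 9190 W/m².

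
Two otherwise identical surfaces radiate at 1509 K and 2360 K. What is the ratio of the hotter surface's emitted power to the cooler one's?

P ∝ T⁴, so the ratio is (2360/1509)⁴ = (1.564)⁴ = 5.98.

ratio ≈ 5.98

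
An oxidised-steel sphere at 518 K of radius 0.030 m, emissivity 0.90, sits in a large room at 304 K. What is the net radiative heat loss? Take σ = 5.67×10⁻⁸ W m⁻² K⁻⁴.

A = 4πr² = 4π × (0.030)² = 0.0113 m².
Q = εσA(T⁴ − T_s⁴). T⁴ − T_s⁴ = (518)⁴ − (304)⁴ = 7.20×10^10 − 8.54×10^9 = 6.35×10^10 K⁴.
Q = 0.90 × 5.67×10⁻⁸ × 0.0113 × 6.35×10^10 = 36.6 W.

Q ≈ 36.6 W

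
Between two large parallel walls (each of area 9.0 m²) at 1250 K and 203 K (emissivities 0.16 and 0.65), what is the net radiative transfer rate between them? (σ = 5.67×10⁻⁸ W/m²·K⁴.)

For two large parallel gray plates, q = σ(T₁⁴ − T₂⁴) / (1/ε₁ + 1/ε₂ − 1).
1/ε₁ + 1/ε₂ − 1 = 1/0.16 + 1/0.65 − 1 = 6.788.
T₁⁴ − T₂⁴ = 2.44×10^12 − 1.70×10^9 = 2.44×10^12 K⁴.
q = 5.67×10⁻⁸ × 2.44×10^12 / 6.788 = 20400 W/m².
Q = q·A = 20400 × 9.0 = 1.83×10^5 W.

Q ≈ 1.83×10^5 W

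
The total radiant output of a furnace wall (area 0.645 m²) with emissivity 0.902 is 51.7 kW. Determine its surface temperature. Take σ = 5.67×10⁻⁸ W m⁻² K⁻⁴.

From P = εσAT⁴, T = (P / εσA)^(1/4) = (51700 / (0.902 × 5.67×10⁻⁸ × 0.645))^(1/4).
T = (1.57×10^12)^(1/4) = 1120 K.

T ≈ 1120 K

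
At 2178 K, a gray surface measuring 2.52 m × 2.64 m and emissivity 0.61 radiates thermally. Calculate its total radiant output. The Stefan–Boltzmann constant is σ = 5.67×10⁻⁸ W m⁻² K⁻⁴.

P ≈ 5.18×10^6 W

A = 2.52 × 2.64 = 6.65 m².
P = εσAT⁴ = 0.61 × 5.67×10⁻⁸ × 6.65 × (2178)⁴ = 0.61 × 5.67×10⁻⁸ × 6.65 × 2.25×10^13.
P = 5.18×10^6 W.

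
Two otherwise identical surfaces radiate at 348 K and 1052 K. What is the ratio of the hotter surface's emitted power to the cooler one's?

ratio ≈ 83.5

P ∝ T⁴, so the ratio is (1052/348)⁴ = (3.023)⁴ = 83.5.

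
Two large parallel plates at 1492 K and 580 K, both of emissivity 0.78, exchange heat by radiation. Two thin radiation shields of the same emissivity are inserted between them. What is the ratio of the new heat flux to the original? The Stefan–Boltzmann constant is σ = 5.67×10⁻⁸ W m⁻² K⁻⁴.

ratio ≈ 0.333

With N identical shields there are N+1 = 3 gaps in series, each with the same radiative resistance, so the flux falls to 1/(N+1) of its unshielded value.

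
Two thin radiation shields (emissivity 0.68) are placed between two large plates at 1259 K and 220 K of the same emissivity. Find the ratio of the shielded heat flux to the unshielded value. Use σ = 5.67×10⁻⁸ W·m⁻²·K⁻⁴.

With N identical shields there are N+1 = 3 gaps in series, each with the same radiative resistance, so the flux falls to 1/(N+1) of its unshielded value.

ratio ≈ 0.333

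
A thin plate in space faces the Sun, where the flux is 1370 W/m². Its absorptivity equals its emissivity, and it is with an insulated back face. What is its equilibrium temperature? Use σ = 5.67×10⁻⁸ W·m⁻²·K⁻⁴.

Absorbed flux αS = emitted flux εσT⁴ (one radiating face); with α = ε, T = (S/σ)^(1/4).
T = (1370 / 5.67×10⁻⁸)^(1/4) = (2.42×10^10)^(1/4).
T = 394 K.

T ≈ 394 K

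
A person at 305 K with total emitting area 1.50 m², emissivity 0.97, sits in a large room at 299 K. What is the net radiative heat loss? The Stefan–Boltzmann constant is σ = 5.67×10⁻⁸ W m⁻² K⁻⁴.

Q ≈ 54.5 W

Q = εσA(T⁴ − T_s⁴). T⁴ − T_s⁴ = (305)⁴ − (299)⁴ = 8.65×10^9 − 7.99×10^9 = 6.61×10^8 K⁴.
Q = 0.97 × 5.67×10⁻⁸ × 1.50 × 6.61×10^8 = 54.5 W.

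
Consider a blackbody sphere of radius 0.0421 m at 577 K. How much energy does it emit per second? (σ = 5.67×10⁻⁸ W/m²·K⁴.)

P ≈ 140 W

A = 4πr² = 4π × (0.0421)² = 0.0223 m².
P = σAT⁴ = 5.67×10⁻⁸ × 0.0223 × (577)⁴ = 5.67×10⁻⁸ × 0.0223 × 1.11×10^11.
P = 140 W.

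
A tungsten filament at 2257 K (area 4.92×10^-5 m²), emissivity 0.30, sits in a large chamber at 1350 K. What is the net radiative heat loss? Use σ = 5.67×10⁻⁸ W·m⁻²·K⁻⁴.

Q ≈ 18.9 W

Q = εσA(T⁴ − T_s⁴). T⁴ − T_s⁴ = (2257)⁴ − (1350)⁴ = 2.59×10^13 − 3.32×10^12 = 2.26×10^13 K⁴.
Q = 0.30 × 5.67×10⁻⁸ × 4.92×10^-5 × 2.26×10^13 = 18.9 W.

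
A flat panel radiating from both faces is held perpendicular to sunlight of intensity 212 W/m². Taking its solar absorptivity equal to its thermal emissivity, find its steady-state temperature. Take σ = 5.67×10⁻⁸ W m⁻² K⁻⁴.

T ≈ 208 K

Absorbed flux αS = emitted flux 2εσT⁴ per unit area; with α = ε this gives T = (S/2σ)^(1/4).
T = (212 / (2 × 5.67×10⁻⁸))^(1/4) = (1.87×10^9)^(1/4).
T = 208 K.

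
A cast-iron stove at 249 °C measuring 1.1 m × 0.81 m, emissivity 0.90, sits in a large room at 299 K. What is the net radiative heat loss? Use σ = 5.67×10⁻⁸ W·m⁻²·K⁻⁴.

Q ≈ 3010 W

A = 1.1 × 0.81 = 0.891 m².
Convert: 249 °C = 522 K.
Q = εσA(T⁴ − T_s⁴). T⁴ − T_s⁴ = (522)⁴ − (299)⁴ = 7.42×10^10 − 7.99×10^9 = 6.63×10^10 K⁴.
Q = 0.90 × 5.67×10⁻⁸ × 0.891 × 6.63×10^10 = 3010 W.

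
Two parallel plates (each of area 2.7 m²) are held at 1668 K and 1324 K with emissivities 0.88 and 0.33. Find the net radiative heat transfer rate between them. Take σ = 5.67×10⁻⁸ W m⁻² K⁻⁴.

For two large parallel gray plates, q = σ(T₁⁴ − T₂⁴) / (1/ε₁ + 1/ε₂ − 1).
1/ε₁ + 1/ε₂ − 1 = 1/0.88 + 1/0.33 − 1 = 3.167.
T₁⁴ − T₂⁴ = 7.74×10^12 − 3.07×10^12 = 4.67×10^12 K⁴.
q = 5.67×10⁻⁸ × 4.67×10^12 / 3.167 = 83600 W/m².
Q = q·A = 83600 × 2.7 = 2.26×10^5 W.

Q ≈ 2.26×10^5 W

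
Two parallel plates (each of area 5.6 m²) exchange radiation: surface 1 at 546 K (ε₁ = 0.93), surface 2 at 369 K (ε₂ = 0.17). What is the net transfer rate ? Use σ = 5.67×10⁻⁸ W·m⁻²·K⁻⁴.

For two large parallel gray plates, q = σ(T₁⁴ − T₂⁴) / (1/ε₁ + 1/ε₂ − 1).
1/ε₁ + 1/ε₂ − 1 = 1/0.93 + 1/0.17 − 1 = 5.958.
T₁⁴ − T₂⁴ = 8.89×10^10 − 1.85×10^10 = 7.03×10^10 K⁴.
q = 5.67×10⁻⁸ × 7.03×10^10 / 5.958 = 669 W/m².
Q = q·A = 669 × 5.6 = 3750 W.

Q ≈ 3750 W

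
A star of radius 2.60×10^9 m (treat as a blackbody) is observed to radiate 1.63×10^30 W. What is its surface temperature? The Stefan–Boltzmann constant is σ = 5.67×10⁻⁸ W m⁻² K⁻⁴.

A = 4πr² = 4π × (2.60×10^9)² = 8.49×10^19 m².
From P = σAT⁴, T = (P / σA)^(1/4) = (1.63×10^30 / (5.67×10⁻⁸ × 8.49×10^19))^(1/4).
T = (3.38×10^17)^(1/4) = 24100 K.

T ≈ 24100 K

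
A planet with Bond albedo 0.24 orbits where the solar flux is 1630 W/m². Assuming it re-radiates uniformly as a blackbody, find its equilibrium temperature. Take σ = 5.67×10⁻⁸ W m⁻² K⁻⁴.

T ≈ 272 K

Power absorbed = (1−a)S·πR²; power emitted = 4πR²σT⁴. Equating and cancelling πR²:
T = ((1−a)S / 4σ)^(1/4) = (1240 / (4 × 5.67×10⁻⁸))^(1/4) = (5.46×10^9)^(1/4).
T = 272 K.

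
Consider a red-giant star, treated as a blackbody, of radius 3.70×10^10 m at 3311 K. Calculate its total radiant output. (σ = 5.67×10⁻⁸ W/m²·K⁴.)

P ≈ 1.17×10^29 W

A = 4πr² = 4π × (3.70×10^10)² = 1.72×10^22 m².
P = σAT⁴ = 5.67×10⁻⁸ × 1.72×10^22 × (3311)⁴ = 5.67×10⁻⁸ × 1.72×10^22 × 1.20×10^14.
P = 1.17×10^29 W.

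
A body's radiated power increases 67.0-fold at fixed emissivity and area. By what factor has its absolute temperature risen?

factor ≈ 2.86

P ∝ T⁴ ⇒ T ∝ P^(1/4), so T scales by (67.0)^(1/4) = 2.86.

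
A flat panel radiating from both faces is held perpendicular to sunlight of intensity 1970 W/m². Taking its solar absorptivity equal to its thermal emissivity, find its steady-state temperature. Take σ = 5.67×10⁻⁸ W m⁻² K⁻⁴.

Absorbed flux αS = emitted flux 2εσT⁴ per unit area; with α = ε this gives T = (S/2σ)^(1/4).
T = (1970 / (2 × 5.67×10⁻⁸))^(1/4) = (1.74×10^10)^(1/4).
T = 363 K.

T ≈ 363 K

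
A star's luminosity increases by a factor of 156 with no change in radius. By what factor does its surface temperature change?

factor ≈ 3.53

P ∝ T⁴ ⇒ T ∝ P^(1/4), so T scales by (156)^(1/4) = 3.53.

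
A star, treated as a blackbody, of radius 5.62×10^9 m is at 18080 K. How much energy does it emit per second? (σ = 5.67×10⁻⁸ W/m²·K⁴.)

P ≈ 2.40×10^30 W

A = 4πr² = 4π × (5.62×10^9)² = 3.97×10^20 m².
P = σAT⁴ = 5.67×10⁻⁸ × 3.97×10^20 × (18080)⁴ = 5.67×10⁻⁸ × 3.97×10^20 × 1.07×10^17.
P = 2.40×10^30 W.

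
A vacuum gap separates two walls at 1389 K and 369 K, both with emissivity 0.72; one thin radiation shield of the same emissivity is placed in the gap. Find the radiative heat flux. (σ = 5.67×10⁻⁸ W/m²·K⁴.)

q ≈ 59100 W/m²

Each of the 2 gaps contributes resistance (2/ε − 1) = 2/0.72 − 1 = 1.778; total = 3.556.
q = σ(T₁⁴ − T₂⁴) / 3.556 = 5.67×10⁻⁸ × 3.70×10^12 / 3.556 = 59100 W/m².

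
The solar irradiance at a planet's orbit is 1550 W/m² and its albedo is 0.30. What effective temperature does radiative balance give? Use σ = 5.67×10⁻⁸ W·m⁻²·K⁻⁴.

T ≈ 263 K

Power absorbed = (1−a)S·πR²; power emitted = 4πR²σT⁴. Equating and cancelling πR²:
T = ((1−a)S / 4σ)^(1/4) = (1080 / (4 × 5.67×10⁻⁸))^(1/4) = (4.78×10^9)^(1/4).
T = 263 K.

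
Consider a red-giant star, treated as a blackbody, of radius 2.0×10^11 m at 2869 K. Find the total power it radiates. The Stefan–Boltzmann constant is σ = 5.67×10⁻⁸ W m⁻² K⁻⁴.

P ≈ 1.93×10^30 W

A = 4πr² = 4π × (2.0×10^11)² = 5.03×10^23 m².
P = σAT⁴ = 5.67×10⁻⁸ × 5.03×10^23 × (2869)⁴ = 5.67×10⁻⁸ × 5.03×10^23 × 6.78×10^13.
P = 1.93×10^30 W.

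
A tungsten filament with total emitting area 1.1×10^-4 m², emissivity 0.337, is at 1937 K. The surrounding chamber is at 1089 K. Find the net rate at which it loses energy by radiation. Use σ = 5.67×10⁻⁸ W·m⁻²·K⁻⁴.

Q ≈ 26.6 W

Q = εσA(T⁴ − T_s⁴). T⁴ − T_s⁴ = (1937)⁴ − (1089)⁴ = 1.41×10^13 − 1.41×10^12 = 1.27×10^13 K⁴.
Q = 0.337 × 5.67×10⁻⁸ × 1.10×10^-4 × 1.27×10^13 = 26.6 W.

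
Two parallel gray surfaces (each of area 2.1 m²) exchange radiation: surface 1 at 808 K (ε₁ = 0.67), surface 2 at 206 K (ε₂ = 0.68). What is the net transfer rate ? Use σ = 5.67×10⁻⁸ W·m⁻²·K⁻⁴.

For two large parallel gray plates, q = σ(T₁⁴ − T₂⁴) / (1/ε₁ + 1/ε₂ − 1).
1/ε₁ + 1/ε₂ − 1 = 1/0.67 + 1/0.68 − 1 = 1.963.
T₁⁴ − T₂⁴ = 4.26×10^11 − 1.80×10^9 = 4.24×10^11 K⁴.
q = 5.67×10⁻⁸ × 4.24×10^11 / 1.963 = 12300 W/m².
Q = q·A = 12300 × 2.1 = 25700 W.

Q ≈ 25700 W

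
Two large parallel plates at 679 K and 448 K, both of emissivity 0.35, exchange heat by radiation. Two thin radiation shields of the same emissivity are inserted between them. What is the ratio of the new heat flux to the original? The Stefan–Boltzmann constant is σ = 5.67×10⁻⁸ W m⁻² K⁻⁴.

ratio ≈ 0.333

With N identical shields there are N+1 = 3 gaps in series, each with the same radiative resistance, so the flux falls to 1/(N+1) of its unshielded value.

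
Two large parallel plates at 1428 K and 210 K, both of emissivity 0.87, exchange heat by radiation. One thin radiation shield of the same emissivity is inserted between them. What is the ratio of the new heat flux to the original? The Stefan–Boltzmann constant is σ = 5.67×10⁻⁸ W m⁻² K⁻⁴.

With N identical shields there are N+1 = 2 gaps in series, each with the same radiative resistance, so the flux falls to 1/(N+1) of its unshielded value.

ratio ≈ 0.500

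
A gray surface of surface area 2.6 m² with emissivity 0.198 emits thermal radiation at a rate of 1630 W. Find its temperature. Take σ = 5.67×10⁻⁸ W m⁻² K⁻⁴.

T ≈ 486 K

From P = εσAT⁴, T = (P / εσA)^(1/4) = (1630 / (0.198 × 5.67×10⁻⁸ × 2.60))^(1/4).
T = (5.58×10^10)^(1/4) = 486 K.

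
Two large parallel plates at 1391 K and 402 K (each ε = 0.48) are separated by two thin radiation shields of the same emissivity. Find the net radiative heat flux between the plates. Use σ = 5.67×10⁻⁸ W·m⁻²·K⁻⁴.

q ≈ 22200 W/m²

Each of the 3 gaps contributes resistance (2/ε − 1) = 2/0.48 − 1 = 3.167; total = 9.500.
q = σ(T₁⁴ − T₂⁴) / 9.500 = 5.67×10⁻⁸ × 3.72×10^12 / 9.500 = 22200 W/m².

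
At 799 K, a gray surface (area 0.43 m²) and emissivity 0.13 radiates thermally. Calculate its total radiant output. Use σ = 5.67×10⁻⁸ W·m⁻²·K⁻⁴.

P ≈ 1290 W

P = εσAT⁴ = 0.13 × 5.67×10⁻⁸ × 0.430 × (799)⁴ = 0.13 × 5.67×10⁻⁸ × 0.430 × 4.08×10^11.
P = 1290 W.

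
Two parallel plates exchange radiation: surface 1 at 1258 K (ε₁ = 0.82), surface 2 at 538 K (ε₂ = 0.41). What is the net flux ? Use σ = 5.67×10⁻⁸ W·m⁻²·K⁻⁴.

For two large parallel gray plates, q = σ(T₁⁴ − T₂⁴) / (1/ε₁ + 1/ε₂ − 1).
1/ε₁ + 1/ε₂ − 1 = 1/0.82 + 1/0.41 − 1 = 2.659.
T₁⁴ − T₂⁴ = 2.50×10^12 − 8.38×10^10 = 2.42×10^12 K⁴.
q = 5.67×10⁻⁸ × 2.42×10^12 / 2.659 = 51600 W/m².

q ≈ 51600 W/m²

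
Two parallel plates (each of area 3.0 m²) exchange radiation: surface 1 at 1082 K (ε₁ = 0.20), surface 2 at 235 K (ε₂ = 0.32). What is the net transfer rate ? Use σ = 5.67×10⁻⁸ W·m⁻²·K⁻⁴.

For two large parallel gray plates, q = σ(T₁⁴ − T₂⁴) / (1/ε₁ + 1/ε₂ − 1).
1/ε₁ + 1/ε₂ − 1 = 1/0.20 + 1/0.32 − 1 = 7.125.
T₁⁴ − T₂⁴ = 1.37×10^12 − 3.05×10^9 = 1.37×10^12 K⁴.
q = 5.67×10⁻⁸ × 1.37×10^12 / 7.125 = 10900 W/m².
Q = q·A = 10900 × 3.0 = 32600 W.

Q ≈ 32600 W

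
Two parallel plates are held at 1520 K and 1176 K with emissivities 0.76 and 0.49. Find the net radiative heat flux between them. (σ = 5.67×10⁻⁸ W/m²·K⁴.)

q ≈ 82400 W/m²

For two large parallel gray plates, q = σ(T₁⁴ − T₂⁴) / (1/ε₁ + 1/ε₂ − 1).
1/ε₁ + 1/ε₂ − 1 = 1/0.76 + 1/0.49 − 1 = 2.357.
T₁⁴ − T₂⁴ = 5.34×10^12 − 1.91×10^12 = 3.43×10^12 K⁴.
q = 5.67×10⁻⁸ × 3.43×10^12 / 2.357 = 82400 W/m².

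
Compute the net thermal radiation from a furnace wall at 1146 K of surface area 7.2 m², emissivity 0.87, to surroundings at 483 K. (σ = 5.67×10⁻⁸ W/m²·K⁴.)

Q ≈ 5.93×10^5 W

Q = εσA(T⁴ − T_s⁴). T⁴ − T_s⁴ = (1146)⁴ − (483)⁴ = 1.72×10^12 − 5.44×10^10 = 1.67×10^12 K⁴.
Q = 0.87 × 5.67×10⁻⁸ × 7.20 × 1.67×10^12 = 5.93×10^5 W.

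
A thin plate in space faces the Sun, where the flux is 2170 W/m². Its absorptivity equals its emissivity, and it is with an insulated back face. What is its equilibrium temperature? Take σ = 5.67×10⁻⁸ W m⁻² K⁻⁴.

T ≈ 442 K

Absorbed flux αS = emitted flux εσT⁴ (one radiating face); with α = ε, T = (S/σ)^(1/4).
T = (2170 / 5.67×10⁻⁸)^(1/4) = (3.83×10^10)^(1/4).
T = 442 K.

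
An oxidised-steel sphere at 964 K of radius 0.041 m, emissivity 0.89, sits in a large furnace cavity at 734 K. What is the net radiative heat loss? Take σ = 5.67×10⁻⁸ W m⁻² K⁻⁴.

Q ≈ 611 W

A = 4πr² = 4π × (0.041)² = 0.0211 m².
Q = εσA(T⁴ − T_s⁴). T⁴ − T_s⁴ = (964)⁴ − (734)⁴ = 8.64×10^11 − 2.90×10^11 = 5.73×10^11 K⁴.
Q = 0.89 × 5.67×10⁻⁸ × 0.0211 × 5.73×10^11 = 611 W.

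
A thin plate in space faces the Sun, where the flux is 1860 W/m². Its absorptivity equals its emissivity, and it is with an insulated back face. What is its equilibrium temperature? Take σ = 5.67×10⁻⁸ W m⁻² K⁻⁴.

Absorbed flux αS = emitted flux εσT⁴ (one radiating face); with α = ε, T = (S/σ)^(1/4).
T = (1860 / 5.67×10⁻⁸)^(1/4) = (3.28×10^10)^(1/4).
T = 426 K.

T ≈ 426 K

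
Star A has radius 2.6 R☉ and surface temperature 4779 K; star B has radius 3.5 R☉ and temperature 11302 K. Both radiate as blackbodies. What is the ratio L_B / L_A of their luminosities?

L = 4πR²σT⁴ ∝ R²T⁴, so L_B/L_A = (3.5/2.6)² × (11302/4779)⁴ = 1.81 × 31.3 = 56.7.

L_B/L_A ≈ 56.7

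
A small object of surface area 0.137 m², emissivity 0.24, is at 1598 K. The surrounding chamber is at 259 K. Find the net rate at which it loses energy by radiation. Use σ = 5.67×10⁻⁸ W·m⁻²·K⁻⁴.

Q ≈ 12100 W

Q = εσA(T⁴ − T_s⁴). T⁴ − T_s⁴ = (1598)⁴ − (259)⁴ = 6.52×10^12 − 4.50×10^9 = 6.52×10^12 K⁴.
Q = 0.24 × 5.67×10⁻⁸ × 0.137 × 6.52×10^12 = 12100 W.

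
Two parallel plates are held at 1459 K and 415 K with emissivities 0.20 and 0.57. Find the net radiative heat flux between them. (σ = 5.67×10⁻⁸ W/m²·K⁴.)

For two large parallel gray plates, q = σ(T₁⁴ − T₂⁴) / (1/ε₁ + 1/ε₂ − 1).
1/ε₁ + 1/ε₂ − 1 = 1/0.20 + 1/0.57 − 1 = 5.754.
T₁⁴ − T₂⁴ = 4.53×10^12 − 2.97×10^10 = 4.50×10^12 K⁴.
q = 5.67×10⁻⁸ × 4.50×10^12 / 5.754 = 44400 W/m².

q ≈ 44400 W/m²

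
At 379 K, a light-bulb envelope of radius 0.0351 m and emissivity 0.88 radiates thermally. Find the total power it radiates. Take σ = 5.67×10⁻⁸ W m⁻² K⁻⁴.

P ≈ 15.9 W

A = 4πr² = 4π × (0.0351)² = 0.0155 m².
P = εσAT⁴ = 0.88 × 5.67×10⁻⁸ × 0.0155 × (379)⁴ = 0.88 × 5.67×10⁻⁸ × 0.0155 × 2.06×10^10.
P = 15.9 W.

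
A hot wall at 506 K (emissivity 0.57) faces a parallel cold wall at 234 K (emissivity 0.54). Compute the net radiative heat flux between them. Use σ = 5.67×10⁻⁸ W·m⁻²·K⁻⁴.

For two large parallel gray plates, q = σ(T₁⁴ − T₂⁴) / (1/ε₁ + 1/ε₂ − 1).
1/ε₁ + 1/ε₂ − 1 = 1/0.57 + 1/0.54 − 1 = 2.606.
T₁⁴ − T₂⁴ = 6.56×10^10 − 3.00×10^9 = 6.26×10^10 K⁴.
q = 5.67×10⁻⁸ × 6.26×10^10 / 2.606 = 1360 W/m².

q ≈ 1360 W/m²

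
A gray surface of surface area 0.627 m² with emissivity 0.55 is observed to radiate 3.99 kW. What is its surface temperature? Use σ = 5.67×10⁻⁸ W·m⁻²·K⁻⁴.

T ≈ 672 K

From P = εσAT⁴, T = (P / εσA)^(1/4) = (3990 / (0.55 × 5.67×10⁻⁸ × 0.627))^(1/4).
T = (2.04×10^11)^(1/4) = 672 K.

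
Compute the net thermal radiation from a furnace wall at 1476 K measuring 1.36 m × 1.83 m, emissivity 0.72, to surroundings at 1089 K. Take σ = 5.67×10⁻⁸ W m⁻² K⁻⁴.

Q ≈ 3.39×10^5 W

A = 1.36 × 1.83 = 2.49 m².
Q = εσA(T⁴ − T_s⁴). T⁴ − T_s⁴ = (1476)⁴ − (1089)⁴ = 4.75×10^12 − 1.41×10^12 = 3.34×10^12 K⁴.
Q = 0.72 × 5.67×10⁻⁸ × 2.49 × 3.34×10^12 = 3.39×10^5 W.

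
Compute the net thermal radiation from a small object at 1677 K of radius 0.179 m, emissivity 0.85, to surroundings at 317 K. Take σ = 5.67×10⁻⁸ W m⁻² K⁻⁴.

A = 4πr² = 4π × (0.179)² = 0.403 m².
Q = εσA(T⁴ − T_s⁴). T⁴ − T_s⁴ = (1677)⁴ − (317)⁴ = 7.91×10^12 − 1.01×10^10 = 7.90×10^12 K⁴.
Q = 0.85 × 5.67×10⁻⁸ × 0.403 × 7.90×10^12 = 1.53×10^5 W.

Q ≈ 1.53×10^5 W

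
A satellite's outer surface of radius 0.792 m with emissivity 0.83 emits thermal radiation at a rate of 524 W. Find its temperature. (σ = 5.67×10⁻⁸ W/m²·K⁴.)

T ≈ 194 K

A = 4πr² = 4π × (0.792)² = 7.88 m².
From P = εσAT⁴, T = (P / εσA)^(1/4) = (524 / (0.83 × 5.67×10⁻⁸ × 7.88))^(1/4).
T = (1.41×10^9)^(1/4) = 194 K.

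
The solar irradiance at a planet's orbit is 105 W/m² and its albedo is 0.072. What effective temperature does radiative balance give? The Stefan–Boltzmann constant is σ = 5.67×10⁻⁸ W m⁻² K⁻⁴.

Power absorbed = (1−a)S·πR²; power emitted = 4πR²σT⁴. Equating and cancelling πR²:
T = ((1−a)S / 4σ)^(1/4) = (97.4 / (4 × 5.67×10⁻⁸))^(1/4) = (4.30×10^8)^(1/4).
T = 144 K.

T ≈ 144 K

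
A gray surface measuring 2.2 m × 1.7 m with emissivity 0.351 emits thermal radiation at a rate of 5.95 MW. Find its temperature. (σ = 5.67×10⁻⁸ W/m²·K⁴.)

A = 2.2 × 1.7 = 3.74 m².
From P = εσAT⁴, T = (P / εσA)^(1/4) = (5.95×10^6 / (0.351 × 5.67×10⁻⁸ × 3.74))^(1/4).
T = (7.99×10^13)^(1/4) = 2990 K.

T ≈ 2990 K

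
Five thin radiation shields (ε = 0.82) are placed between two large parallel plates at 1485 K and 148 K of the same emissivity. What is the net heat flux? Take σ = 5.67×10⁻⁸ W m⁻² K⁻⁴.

Each of the 6 gaps contributes resistance (2/ε − 1) = 2/0.82 − 1 = 1.439; total = 8.634.
q = σ(T₁⁴ − T₂⁴) / 8.634 = 5.67×10⁻⁸ × 4.86×10^12 / 8.634 = 31900 W/m².

q ≈ 31900 W/m²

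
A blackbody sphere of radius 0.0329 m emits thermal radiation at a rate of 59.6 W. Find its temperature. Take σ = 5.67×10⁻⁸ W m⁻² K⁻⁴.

A = 4πr² = 4π × (0.0329)² = 0.0136 m².
From P = σAT⁴, T = (P / σA)^(1/4) = (59.6 / (5.67×10⁻⁸ × 0.0136))^(1/4).
T = (7.73×10^10)^(1/4) = 527 K.

T ≈ 527 K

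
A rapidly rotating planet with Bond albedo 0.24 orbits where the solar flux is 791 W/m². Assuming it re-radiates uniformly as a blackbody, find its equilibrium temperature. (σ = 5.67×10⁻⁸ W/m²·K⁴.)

Power absorbed = (1−a)S·πR²; power emitted = 4πR²σT⁴. Equating and cancelling πR²:
T = ((1−a)S / 4σ)^(1/4) = (601 / (4 × 5.67×10⁻⁸))^(1/4) = (2.65×10^9)^(1/4).
T = 227 K.

T ≈ 227 K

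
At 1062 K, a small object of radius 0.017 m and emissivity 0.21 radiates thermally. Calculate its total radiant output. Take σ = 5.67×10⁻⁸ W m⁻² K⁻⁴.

A = 4πr² = 4π × (0.017)² = 3.63×10^-3 m².
P = εσAT⁴ = 0.21 × 5.67×10⁻⁸ × 3.63×10^-3 × (1062)⁴ = 0.21 × 5.67×10⁻⁸ × 3.63×10^-3 × 1.27×10^12.
P = 55.0 W.

P ≈ 55.0 W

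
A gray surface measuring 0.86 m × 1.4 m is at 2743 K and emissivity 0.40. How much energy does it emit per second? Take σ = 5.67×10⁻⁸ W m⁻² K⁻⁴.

P ≈ 1.55×10^6 W

A = 0.86 × 1.4 = 1.20 m².
Stefan–Boltzmann: P = εσAT⁴ = 0.40 × 5.67×10⁻⁸ × 1.20 × (2743)⁴ = 0.40 × 5.67×10⁻⁸ × 1.20 × 5.66×10^13.
P = 1.55×10^6 W.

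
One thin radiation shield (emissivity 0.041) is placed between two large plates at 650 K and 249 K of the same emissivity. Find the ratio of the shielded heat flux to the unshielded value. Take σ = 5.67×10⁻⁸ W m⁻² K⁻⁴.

With N identical shields there are N+1 = 2 gaps in series, each with the same radiative resistance, so the flux falls to 1/(N+1) of its unshielded value.

ratio ≈ 0.500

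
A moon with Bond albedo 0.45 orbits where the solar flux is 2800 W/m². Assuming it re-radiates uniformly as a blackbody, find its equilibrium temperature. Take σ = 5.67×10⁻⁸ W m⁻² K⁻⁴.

T ≈ 287 K

Power absorbed = (1−a)S·πR²; power emitted = 4πR²σT⁴. Equating and cancelling πR²:
T = ((1−a)S / 4σ)^(1/4) = (1540 / (4 × 5.67×10⁻⁸))^(1/4) = (6.79×10^9)^(1/4).
T = 287 K.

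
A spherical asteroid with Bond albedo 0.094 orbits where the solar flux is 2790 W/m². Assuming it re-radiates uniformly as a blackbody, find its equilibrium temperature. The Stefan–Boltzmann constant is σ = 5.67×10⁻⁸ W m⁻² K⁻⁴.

Power absorbed = (1−a)S·πR²; power emitted = 4πR²σT⁴. Equating and cancelling πR²:
T = ((1−a)S / 4σ)^(1/4) = (2530 / (4 × 5.67×10⁻⁸))^(1/4) = (1.11×10^10)^(1/4).
T = 325 K.

T ≈ 325 K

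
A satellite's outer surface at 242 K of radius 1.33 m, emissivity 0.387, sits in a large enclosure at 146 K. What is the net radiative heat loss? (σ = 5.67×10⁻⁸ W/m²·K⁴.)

Q ≈ 1450 W

A = 4πr² = 4π × (1.33)² = 22.2 m².
Q = εσA(T⁴ − T_s⁴). T⁴ − T_s⁴ = (242)⁴ − (146)⁴ = 3.43×10^9 − 4.54×10^8 = 2.98×10^9 K⁴.
Q = 0.387 × 5.67×10⁻⁸ × 22.2 × 2.98×10^9 = 1450 W.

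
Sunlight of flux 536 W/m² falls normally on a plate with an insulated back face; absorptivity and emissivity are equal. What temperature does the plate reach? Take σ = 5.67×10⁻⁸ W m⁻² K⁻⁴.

Absorbed flux αS = emitted flux εσT⁴ (one radiating face); with α = ε, T = (S/σ)^(1/4).
T = (536 / 5.67×10⁻⁸)^(1/4) = (9.45×10^9)^(1/4).
T = 312 K.

T ≈ 312 K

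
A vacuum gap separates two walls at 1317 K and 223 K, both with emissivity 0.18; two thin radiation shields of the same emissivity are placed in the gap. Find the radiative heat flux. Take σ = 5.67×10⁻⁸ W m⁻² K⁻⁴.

Each of the 3 gaps contributes resistance (2/ε − 1) = 2/0.18 − 1 = 10.11; total = 30.33.
q = σ(T₁⁴ − T₂⁴) / 30.33 = 5.67×10⁻⁸ × 3.01×10^12 / 30.33 = 5620 W/m².

q ≈ 5620 W/m²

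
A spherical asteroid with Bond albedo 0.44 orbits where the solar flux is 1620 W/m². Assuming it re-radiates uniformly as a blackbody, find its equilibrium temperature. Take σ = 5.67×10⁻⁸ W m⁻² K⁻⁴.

T ≈ 251 K

Power absorbed = (1−a)S·πR²; power emitted = 4πR²σT⁴. Equating and cancelling πR²:
T = ((1−a)S / 4σ)^(1/4) = (907 / (4 × 5.67×10⁻⁸))^(1/4) = (4.00×10^9)^(1/4).
T = 251 K.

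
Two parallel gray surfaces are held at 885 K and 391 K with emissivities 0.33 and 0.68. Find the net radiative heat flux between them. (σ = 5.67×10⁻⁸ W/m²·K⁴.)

q ≈ 9560 W/m²

For two large parallel gray plates, q = σ(T₁⁴ − T₂⁴) / (1/ε₁ + 1/ε₂ − 1).
1/ε₁ + 1/ε₂ − 1 = 1/0.33 + 1/0.68 − 1 = 3.501.
T₁⁴ − T₂⁴ = 6.13×10^11 − 2.34×10^10 = 5.90×10^11 K⁴.
q = 5.67×10⁻⁸ × 5.90×10^11 / 3.501 = 9560 W/m².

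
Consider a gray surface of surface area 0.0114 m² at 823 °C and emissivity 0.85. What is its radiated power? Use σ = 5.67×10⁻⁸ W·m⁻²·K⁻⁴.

823 °C = 1096 K.
Stefan–Boltzmann: P = εσAT⁴ = 0.85 × 5.67×10⁻⁸ × 0.0114 × (1096)⁴ = 0.85 × 5.67×10⁻⁸ × 0.0114 × 1.44×10^12.
P = 793 W.

P ≈ 793 W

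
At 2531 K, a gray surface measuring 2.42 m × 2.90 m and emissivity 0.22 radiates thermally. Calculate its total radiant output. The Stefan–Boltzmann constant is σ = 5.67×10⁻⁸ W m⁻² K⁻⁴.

P ≈ 3.59×10^6 W

A = 2.42 × 2.90 = 7.02 m².
P = εσAT⁴ = 0.22 × 5.67×10⁻⁸ × 7.02 × (2531)⁴ = 0.22 × 5.67×10⁻⁸ × 7.02 × 4.10×10^13.
P = 3.59×10^6 W.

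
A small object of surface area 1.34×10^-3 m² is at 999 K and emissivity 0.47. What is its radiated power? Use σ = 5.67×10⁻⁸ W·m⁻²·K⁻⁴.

P ≈ 35.6 W

P = εσAT⁴ = 0.47 × 5.67×10⁻⁸ × 1.34×10^-3 × (999)⁴ = 0.47 × 5.67×10⁻⁸ × 1.34×10^-3 × 9.96×10^11.
P = 35.6 W.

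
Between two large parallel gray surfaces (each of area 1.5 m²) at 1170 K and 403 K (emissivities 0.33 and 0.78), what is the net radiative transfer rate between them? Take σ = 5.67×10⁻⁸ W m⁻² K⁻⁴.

Q ≈ 47400 W

For two large parallel gray plates, q = σ(T₁⁴ − T₂⁴) / (1/ε₁ + 1/ε₂ − 1).
1/ε₁ + 1/ε₂ − 1 = 1/0.33 + 1/0.78 − 1 = 3.312.
T₁⁴ − T₂⁴ = 1.87×10^12 − 2.64×10^10 = 1.85×10^12 K⁴.
q = 5.67×10⁻⁸ × 1.85×10^12 / 3.312 = 31600 W/m².
Q = q·A = 31600 × 1.5 = 47400 W.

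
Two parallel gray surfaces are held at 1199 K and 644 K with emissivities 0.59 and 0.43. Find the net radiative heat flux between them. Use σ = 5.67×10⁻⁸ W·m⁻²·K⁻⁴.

For two large parallel gray plates, q = σ(T₁⁴ − T₂⁴) / (1/ε₁ + 1/ε₂ − 1).
1/ε₁ + 1/ε₂ − 1 = 1/0.59 + 1/0.43 − 1 = 3.020.
T₁⁴ − T₂⁴ = 2.07×10^12 − 1.72×10^11 = 1.89×10^12 K⁴.
q = 5.67×10⁻⁸ × 1.89×10^12 / 3.020 = 35600 W/m².

q ≈ 35600 W/m²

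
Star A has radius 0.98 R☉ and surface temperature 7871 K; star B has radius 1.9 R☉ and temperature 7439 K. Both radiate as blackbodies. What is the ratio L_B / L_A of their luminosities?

L = 4πR²σT⁴ ∝ R²T⁴, so L_B/L_A = (1.9/0.98)² × (7439/7871)⁴ = 3.76 × 0.798 = 3.00.

L_B/L_A ≈ 3.00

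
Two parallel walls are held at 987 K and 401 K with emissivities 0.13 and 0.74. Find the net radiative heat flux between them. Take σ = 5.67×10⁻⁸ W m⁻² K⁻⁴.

q ≈ 6510 W/m²

For two large parallel gray plates, q = σ(T₁⁴ − T₂⁴) / (1/ε₁ + 1/ε₂ − 1).
1/ε₁ + 1/ε₂ − 1 = 1/0.13 + 1/0.74 − 1 = 8.044.
T₁⁴ − T₂⁴ = 9.49×10^11 − 2.59×10^10 = 9.23×10^11 K⁴.
q = 5.67×10⁻⁸ × 9.23×10^11 / 8.044 = 6510 W/m².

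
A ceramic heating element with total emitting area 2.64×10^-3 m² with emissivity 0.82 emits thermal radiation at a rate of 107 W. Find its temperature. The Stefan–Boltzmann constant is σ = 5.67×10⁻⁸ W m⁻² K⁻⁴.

T ≈ 966 K

From P = εσAT⁴, T = (P / εσA)^(1/4) = (107 / (0.82 × 5.67×10⁻⁸ × 2.64×10^-3))^(1/4).
T = (8.72×10^11)^(1/4) = 966 K.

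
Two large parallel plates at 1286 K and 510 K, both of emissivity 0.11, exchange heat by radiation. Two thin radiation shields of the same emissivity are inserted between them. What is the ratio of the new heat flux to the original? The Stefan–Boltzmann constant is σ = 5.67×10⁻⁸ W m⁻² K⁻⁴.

ratio ≈ 0.333

With N identical shields there are N+1 = 3 gaps in series, each with the same radiative resistance, so the flux falls to 1/(N+1) of its unshielded value.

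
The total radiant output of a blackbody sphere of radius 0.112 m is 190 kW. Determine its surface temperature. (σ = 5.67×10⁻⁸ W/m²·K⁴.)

A = 4πr² = 4π × (0.112)² = 0.158 m².
From P = σAT⁴, T = (P / σA)^(1/4) = (1.90×10^5 / (5.67×10⁻⁸ × 0.158))^(1/4).
T = (2.13×10^13)^(1/4) = 2150 K.

T ≈ 2150 K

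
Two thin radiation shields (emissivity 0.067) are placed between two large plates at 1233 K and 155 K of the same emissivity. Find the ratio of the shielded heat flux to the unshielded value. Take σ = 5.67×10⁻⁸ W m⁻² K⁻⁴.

ratio ≈ 0.333

With N identical shields there are N+1 = 3 gaps in series, each with the same radiative resistance, so the flux falls to 1/(N+1) of its unshielded value.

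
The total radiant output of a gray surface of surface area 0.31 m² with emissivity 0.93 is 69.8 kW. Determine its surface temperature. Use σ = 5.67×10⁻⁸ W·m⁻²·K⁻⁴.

T ≈ 1440 K

From P = εσAT⁴, T = (P / εσA)^(1/4) = (69800 / (0.93 × 5.67×10⁻⁸ × 0.310))^(1/4).
T = (4.27×10^12)^(1/4) = 1440 K.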